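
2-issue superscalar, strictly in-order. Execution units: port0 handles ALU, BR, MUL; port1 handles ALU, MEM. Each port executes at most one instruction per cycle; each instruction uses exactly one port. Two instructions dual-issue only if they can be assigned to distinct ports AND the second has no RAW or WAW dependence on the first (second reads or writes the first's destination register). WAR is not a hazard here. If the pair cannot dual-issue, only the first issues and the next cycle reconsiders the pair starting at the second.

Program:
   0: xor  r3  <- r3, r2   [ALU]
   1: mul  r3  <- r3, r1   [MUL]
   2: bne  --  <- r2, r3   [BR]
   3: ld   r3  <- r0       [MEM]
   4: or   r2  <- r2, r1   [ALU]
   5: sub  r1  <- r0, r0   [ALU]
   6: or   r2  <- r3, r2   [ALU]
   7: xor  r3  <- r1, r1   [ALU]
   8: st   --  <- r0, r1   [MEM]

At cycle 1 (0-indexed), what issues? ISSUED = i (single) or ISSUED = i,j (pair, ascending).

#0 head=0: xor i0 RAW+WAW r3
#1 head=1: mul i1 no-port MUL/BR
#2 head=2: bne+ld i2,i3 2-wide
#3 head=4: or+sub i4,i5 2-wide
#4 head=6: or+xor i6,i7 2-wide
#5 head=8: st i8 tail

ISSUED = 1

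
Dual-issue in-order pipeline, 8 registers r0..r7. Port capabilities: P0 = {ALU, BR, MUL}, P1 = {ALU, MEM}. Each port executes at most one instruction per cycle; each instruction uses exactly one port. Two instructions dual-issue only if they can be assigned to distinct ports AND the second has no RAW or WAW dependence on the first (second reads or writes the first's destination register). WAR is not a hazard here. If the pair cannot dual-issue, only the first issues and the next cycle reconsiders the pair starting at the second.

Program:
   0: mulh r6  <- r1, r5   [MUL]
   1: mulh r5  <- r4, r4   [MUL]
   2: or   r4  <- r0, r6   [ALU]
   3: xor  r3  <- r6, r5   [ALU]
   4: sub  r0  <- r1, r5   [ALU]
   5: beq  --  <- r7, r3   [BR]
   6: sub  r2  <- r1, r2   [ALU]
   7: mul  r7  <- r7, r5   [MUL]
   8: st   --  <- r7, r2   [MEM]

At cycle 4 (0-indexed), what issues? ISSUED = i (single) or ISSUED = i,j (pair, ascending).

ISSUED = 7

  cy0 -> i0 (mulh) no-port MUL/MUL
  cy1 -> i1&i2 (mulh or) dual
  cy2 -> i3&i4 (xor sub) dual
  cy3 -> i5&i6 (beq sub) dual
  cy4 -> i7 (mul) RAW r7
  cy5 -> i8 (st) tail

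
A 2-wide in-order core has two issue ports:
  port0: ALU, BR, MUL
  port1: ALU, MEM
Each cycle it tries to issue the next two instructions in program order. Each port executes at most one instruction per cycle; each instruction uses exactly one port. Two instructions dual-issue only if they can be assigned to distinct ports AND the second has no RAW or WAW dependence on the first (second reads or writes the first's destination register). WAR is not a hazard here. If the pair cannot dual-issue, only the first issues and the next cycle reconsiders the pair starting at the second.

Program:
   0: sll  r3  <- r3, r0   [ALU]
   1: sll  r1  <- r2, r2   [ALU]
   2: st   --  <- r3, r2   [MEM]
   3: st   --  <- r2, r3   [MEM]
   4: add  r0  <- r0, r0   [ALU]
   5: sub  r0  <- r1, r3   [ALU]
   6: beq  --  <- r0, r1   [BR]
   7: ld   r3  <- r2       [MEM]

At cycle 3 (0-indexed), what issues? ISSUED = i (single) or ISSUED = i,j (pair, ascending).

c0: i0,i1 sll.ALU+sll.ALU  2-wide
c1: i2 st.MEM  no-port MEM/MEM
c2: i3,i4 st.MEM+add.ALU  2-wide
c3: i5 sub.ALU  RAW r0
c4: i6,i7 beq.BR+ld.MEM  2-wide

ISSUED = 5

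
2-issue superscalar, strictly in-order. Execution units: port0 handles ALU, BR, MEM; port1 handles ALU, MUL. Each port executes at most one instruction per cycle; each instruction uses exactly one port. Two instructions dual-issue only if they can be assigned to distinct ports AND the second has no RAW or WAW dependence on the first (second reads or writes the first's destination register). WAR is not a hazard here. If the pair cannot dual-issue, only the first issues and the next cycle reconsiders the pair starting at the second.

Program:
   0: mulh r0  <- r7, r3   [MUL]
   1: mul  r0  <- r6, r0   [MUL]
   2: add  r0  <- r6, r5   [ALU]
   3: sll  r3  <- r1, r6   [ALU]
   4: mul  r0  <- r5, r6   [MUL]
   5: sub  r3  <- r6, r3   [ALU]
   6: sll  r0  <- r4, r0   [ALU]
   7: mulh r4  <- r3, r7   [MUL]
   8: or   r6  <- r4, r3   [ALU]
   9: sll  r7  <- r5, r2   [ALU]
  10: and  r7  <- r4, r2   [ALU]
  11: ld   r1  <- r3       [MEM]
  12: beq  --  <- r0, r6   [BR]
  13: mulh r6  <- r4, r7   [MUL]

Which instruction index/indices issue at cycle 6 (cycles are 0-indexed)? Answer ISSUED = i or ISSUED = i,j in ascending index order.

[0] i0  mulh  -- no-port MUL/MUL
[1] i1  mul  -- WAW r0
[2] i2+i3  add+sll  -- pair
[3] i4+i5  mul+sub  -- pair
[4] i6+i7  sll+mulh  -- pair
[5] i8+i9  or+sll  -- pair
[6] i10+i11  and+ld  -- pair
[7] i12+i13  beq+mulh  -- pair

ISSUED = 10,11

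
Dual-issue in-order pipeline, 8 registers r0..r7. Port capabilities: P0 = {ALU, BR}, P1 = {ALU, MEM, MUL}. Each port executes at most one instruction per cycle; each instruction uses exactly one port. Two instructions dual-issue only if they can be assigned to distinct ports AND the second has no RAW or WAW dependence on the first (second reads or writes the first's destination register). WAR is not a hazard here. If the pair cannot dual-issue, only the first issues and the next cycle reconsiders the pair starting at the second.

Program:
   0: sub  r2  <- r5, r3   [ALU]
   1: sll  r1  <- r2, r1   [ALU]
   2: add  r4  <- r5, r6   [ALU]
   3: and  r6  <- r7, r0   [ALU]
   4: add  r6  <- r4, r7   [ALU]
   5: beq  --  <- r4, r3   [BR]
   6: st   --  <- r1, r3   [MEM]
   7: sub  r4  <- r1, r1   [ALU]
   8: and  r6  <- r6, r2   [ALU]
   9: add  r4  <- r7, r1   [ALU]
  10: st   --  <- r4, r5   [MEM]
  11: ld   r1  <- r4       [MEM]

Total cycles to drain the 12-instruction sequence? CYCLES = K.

CYCLES = 8

c0: i0 sub.ALU  RAW r2
c1: i1&i2 sll.ALU+add.ALU  pair
c2: i3 and.ALU  WAW r6
c3: i4&i5 add.ALU+beq.BR  pair
c4: i6&i7 st.MEM+sub.ALU  pair
c5: i8&i9 and.ALU+add.ALU  pair
c6: i10 st.MEM  no-port MEM/MEM
c7: i11 ld.MEM  tail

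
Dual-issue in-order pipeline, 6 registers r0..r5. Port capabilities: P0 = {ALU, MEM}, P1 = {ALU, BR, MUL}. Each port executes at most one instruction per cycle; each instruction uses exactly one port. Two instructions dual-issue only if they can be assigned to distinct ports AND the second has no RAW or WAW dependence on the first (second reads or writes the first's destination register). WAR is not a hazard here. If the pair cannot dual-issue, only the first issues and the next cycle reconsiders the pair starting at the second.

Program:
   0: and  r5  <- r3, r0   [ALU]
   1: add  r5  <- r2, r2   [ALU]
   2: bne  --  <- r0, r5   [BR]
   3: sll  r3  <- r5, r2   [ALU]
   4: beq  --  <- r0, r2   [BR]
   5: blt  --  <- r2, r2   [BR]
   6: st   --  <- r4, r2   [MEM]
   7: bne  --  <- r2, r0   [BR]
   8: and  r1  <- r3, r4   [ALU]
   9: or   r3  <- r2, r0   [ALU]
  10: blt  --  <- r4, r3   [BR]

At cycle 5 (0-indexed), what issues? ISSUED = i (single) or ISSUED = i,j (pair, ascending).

  cy0 -> i0 (and) WAW r5
  cy1 -> i1 (add) RAW r5
  cy2 -> i2+i3 (bne+sll) pair
  cy3 -> i4 (beq) no-port BR/BR
  cy4 -> i5+i6 (blt+st) pair
  cy5 -> i7+i8 (bne+and) pair
  cy6 -> i9 (or) RAW r3
  cy7 -> i10 (blt) tail

ISSUED = 7,8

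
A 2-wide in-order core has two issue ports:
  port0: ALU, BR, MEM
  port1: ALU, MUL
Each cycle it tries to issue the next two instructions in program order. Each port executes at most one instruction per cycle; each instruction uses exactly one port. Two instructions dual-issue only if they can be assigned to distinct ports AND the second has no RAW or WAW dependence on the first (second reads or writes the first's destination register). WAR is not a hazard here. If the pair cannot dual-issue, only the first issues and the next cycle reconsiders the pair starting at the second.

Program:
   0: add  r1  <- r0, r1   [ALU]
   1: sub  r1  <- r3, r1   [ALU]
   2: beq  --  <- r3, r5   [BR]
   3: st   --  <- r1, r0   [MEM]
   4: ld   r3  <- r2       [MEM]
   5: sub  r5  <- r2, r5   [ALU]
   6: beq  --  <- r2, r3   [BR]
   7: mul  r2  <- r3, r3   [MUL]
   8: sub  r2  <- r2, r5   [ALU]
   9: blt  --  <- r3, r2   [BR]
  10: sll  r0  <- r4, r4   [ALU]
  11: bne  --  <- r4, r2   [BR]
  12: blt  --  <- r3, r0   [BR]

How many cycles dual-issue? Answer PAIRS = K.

c0: i0 add.ALU  RAW+WAW r1
c1: i1&i2 sub.ALU+beq.BR  dual
c2: i3 st.MEM  no-port MEM/MEM
c3: i4&i5 ld.MEM+sub.ALU  dual
c4: i6&i7 beq.BR+mul.MUL  dual
c5: i8 sub.ALU  RAW r2
c6: i9&i10 blt.BR+sll.ALU  dual
c7: i11 bne.BR  no-port BR/BR
c8: i12 blt.BR  tail

PAIRS = 4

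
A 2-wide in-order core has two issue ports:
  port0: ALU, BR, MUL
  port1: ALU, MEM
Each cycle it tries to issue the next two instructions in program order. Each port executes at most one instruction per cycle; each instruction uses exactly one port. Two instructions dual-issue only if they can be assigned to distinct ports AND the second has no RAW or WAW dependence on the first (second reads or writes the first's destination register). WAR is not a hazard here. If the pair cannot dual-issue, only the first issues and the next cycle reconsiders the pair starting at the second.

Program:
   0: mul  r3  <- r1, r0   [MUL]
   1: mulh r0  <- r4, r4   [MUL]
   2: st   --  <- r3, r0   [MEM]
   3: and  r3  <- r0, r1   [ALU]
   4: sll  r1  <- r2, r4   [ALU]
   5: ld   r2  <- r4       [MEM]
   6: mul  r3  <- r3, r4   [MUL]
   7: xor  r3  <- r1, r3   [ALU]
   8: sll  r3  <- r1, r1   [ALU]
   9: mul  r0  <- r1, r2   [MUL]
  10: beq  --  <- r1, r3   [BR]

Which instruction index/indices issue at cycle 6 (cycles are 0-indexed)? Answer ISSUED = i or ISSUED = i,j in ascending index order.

ISSUED = 8,9

c0: i0 mul.MUL  no-port MUL/MUL
c1: i1 mulh.MUL  RAW r0
c2: i2+i3 st.MEM/and.ALU  dual
c3: i4+i5 sll.ALU/ld.MEM  dual
c4: i6 mul.MUL  RAW+WAW r3
c5: i7 xor.ALU  WAW r3
c6: i8+i9 sll.ALU/mul.MUL  dual
c7: i10 beq.BR  tail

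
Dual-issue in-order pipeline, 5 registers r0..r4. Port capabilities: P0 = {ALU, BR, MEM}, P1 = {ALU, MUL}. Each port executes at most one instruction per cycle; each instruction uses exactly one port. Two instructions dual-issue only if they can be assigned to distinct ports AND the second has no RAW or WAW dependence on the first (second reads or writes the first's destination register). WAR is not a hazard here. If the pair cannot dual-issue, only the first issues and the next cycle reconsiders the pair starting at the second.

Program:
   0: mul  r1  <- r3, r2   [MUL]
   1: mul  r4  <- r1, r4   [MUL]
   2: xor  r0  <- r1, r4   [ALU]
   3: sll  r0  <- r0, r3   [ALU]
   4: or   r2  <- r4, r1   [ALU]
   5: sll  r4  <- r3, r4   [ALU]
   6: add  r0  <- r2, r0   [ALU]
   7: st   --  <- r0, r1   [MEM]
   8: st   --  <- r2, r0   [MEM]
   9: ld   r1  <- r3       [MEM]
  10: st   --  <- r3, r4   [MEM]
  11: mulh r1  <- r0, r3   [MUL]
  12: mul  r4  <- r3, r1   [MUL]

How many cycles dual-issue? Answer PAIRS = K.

PAIRS = 3

0. mul @i0  | no-port MUL/MUL
1. mul @i1  | RAW r4
2. xor @i2  | RAW+WAW r0
3. sll or @i3+i4  | pair
4. sll add @i5+i6  | pair
5. st @i7  | no-port MEM/MEM
6. st @i8  | no-port MEM/MEM
7. ld @i9  | no-port MEM/MEM
8. st mulh @i10+i11  | pair
9. mul @i12  | tail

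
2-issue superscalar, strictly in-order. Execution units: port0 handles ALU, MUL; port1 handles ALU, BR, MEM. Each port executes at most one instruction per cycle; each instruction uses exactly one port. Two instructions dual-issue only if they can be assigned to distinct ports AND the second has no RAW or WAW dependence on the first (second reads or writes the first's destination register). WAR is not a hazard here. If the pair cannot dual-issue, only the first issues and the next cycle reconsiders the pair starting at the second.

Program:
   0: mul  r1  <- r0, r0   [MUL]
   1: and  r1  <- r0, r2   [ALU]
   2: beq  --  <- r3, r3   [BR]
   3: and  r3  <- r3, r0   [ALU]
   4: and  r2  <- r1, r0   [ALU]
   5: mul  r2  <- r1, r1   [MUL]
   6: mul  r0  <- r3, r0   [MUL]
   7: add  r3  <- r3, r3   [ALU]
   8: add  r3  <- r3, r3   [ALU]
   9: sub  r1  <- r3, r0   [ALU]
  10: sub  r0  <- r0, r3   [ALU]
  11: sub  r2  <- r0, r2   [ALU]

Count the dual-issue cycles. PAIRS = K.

PAIRS = 4

#0 head=0: mul.MUL i0 WAW r1
#1 head=1: and.ALU beq.BR i1,i2 2-wide
#2 head=3: and.ALU and.ALU i3,i4 2-wide
#3 head=5: mul.MUL i5 no-port MUL/MUL
#4 head=6: mul.MUL add.ALU i6,i7 2-wide
#5 head=8: add.ALU i8 RAW r3
#6 head=9: sub.ALU sub.ALU i9,i10 2-wide
#7 head=11: sub.ALU i11 tail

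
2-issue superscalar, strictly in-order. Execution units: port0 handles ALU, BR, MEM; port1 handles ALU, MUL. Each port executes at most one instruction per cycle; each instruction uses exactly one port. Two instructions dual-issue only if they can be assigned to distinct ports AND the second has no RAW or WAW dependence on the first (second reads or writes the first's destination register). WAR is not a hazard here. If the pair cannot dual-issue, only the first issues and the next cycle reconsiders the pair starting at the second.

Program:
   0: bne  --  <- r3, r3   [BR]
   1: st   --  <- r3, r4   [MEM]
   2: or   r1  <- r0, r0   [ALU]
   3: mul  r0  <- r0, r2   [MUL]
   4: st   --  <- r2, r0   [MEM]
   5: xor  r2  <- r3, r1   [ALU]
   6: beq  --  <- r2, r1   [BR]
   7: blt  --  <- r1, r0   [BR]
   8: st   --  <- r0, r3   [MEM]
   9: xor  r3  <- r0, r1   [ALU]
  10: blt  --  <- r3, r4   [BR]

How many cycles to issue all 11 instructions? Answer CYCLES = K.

CYCLES = 8

[0] i0  bne  -- no-port BR/MEM
[1] i1+i2  st or  -- 2-wide
[2] i3  mul  -- RAW r0
[3] i4+i5  st xor  -- 2-wide
[4] i6  beq  -- no-port BR/BR
[5] i7  blt  -- no-port BR/MEM
[6] i8+i9  st xor  -- 2-wide
[7] i10  blt  -- tail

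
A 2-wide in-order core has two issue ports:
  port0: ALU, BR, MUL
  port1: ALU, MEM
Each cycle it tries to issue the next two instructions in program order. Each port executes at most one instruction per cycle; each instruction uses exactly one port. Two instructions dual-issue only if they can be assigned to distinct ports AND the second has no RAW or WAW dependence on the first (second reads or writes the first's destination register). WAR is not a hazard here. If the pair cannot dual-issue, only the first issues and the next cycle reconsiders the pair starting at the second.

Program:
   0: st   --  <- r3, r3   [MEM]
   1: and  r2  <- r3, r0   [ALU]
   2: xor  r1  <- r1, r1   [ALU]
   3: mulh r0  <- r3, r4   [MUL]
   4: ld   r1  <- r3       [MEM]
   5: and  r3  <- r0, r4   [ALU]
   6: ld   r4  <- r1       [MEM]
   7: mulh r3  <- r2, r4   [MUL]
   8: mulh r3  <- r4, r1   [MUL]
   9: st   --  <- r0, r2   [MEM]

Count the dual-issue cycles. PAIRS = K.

PAIRS = 4

t=0 i0+i1:st.MEM;and.ALU ; 2-wide
t=1 i2+i3:xor.ALU;mulh.MUL ; 2-wide
t=2 i4+i5:ld.MEM;and.ALU ; 2-wide
t=3 i6:ld.MEM ; RAW r4
t=4 i7:mulh.MUL ; no-port MUL/MUL
t=5 i8+i9:mulh.MUL;st.MEM ; 2-wide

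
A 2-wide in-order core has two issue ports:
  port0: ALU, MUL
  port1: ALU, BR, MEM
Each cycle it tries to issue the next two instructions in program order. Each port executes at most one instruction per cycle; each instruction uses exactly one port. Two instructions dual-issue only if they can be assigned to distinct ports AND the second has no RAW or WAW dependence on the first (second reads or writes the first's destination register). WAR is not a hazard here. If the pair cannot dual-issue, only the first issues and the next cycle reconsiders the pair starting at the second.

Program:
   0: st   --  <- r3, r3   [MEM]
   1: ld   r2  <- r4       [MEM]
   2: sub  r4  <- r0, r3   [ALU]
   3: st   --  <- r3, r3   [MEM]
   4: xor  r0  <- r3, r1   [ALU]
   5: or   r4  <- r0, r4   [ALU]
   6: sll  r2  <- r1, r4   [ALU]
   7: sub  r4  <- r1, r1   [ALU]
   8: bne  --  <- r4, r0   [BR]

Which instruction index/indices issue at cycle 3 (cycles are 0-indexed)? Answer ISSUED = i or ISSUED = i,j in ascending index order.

[0] i0  st  -- no-port MEM/MEM
[1] i1,i2  ld/sub  -- 2-wide
[2] i3,i4  st/xor  -- 2-wide
[3] i5  or  -- RAW r4
[4] i6,i7  sll/sub  -- 2-wide
[5] i8  bne  -- tail

ISSUED = 5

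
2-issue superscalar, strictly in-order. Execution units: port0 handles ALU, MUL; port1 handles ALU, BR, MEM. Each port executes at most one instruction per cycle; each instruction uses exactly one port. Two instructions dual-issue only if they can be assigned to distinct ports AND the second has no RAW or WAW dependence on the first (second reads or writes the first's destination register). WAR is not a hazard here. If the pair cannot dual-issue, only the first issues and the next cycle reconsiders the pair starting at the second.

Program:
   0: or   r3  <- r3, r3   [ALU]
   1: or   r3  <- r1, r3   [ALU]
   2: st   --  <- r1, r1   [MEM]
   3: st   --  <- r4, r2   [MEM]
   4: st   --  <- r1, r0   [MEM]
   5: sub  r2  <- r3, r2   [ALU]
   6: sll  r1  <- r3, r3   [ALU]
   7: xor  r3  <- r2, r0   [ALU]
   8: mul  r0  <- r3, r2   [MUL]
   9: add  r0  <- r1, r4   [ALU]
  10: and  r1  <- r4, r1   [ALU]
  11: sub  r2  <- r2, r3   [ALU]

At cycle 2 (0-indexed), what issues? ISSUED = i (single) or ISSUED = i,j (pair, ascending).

#0 head=0: or i0 RAW+WAW r3
#1 head=1: or;st i1/i2 pair
#2 head=3: st i3 no-port MEM/MEM
#3 head=4: st;sub i4/i5 pair
#4 head=6: sll;xor i6/i7 pair
#5 head=8: mul i8 WAW r0
#6 head=9: add;and i9/i10 pair
#7 head=11: sub i11 tail

ISSUED = 3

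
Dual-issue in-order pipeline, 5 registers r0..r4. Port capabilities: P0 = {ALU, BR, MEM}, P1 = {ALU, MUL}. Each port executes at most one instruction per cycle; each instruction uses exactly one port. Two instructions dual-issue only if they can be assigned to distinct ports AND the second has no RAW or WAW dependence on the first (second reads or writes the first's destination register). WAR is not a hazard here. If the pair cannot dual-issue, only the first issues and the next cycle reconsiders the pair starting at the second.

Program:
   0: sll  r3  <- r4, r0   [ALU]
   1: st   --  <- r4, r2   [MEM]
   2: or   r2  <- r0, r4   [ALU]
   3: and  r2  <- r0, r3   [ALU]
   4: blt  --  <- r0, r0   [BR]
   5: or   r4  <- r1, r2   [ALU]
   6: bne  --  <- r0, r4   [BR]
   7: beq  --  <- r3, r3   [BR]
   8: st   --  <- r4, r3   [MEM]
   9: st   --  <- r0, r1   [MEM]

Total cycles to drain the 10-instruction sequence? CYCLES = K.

0. sll.ALU;st.MEM @i0/i1  | pair
1. or.ALU @i2  | WAW r2
2. and.ALU;blt.BR @i3/i4  | pair
3. or.ALU @i5  | RAW r4
4. bne.BR @i6  | no-port BR/BR
5. beq.BR @i7  | no-port BR/MEM
6. st.MEM @i8  | no-port MEM/MEM
7. st.MEM @i9  | tail

CYCLES = 8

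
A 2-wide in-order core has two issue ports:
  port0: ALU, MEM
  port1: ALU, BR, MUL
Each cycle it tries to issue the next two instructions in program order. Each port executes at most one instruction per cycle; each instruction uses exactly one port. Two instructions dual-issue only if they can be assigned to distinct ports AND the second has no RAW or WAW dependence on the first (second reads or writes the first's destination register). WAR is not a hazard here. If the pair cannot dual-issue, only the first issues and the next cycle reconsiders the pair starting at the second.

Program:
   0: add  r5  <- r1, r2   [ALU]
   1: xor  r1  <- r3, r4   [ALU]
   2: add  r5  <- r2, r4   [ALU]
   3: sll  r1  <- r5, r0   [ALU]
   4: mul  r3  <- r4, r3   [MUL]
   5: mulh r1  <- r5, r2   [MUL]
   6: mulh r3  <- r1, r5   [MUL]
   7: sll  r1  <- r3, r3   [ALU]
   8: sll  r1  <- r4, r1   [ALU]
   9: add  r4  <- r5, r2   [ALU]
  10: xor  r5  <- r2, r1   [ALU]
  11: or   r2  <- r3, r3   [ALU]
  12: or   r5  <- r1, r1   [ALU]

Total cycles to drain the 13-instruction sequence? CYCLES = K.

CYCLES = 9

#0 head=0: add.ALU xor.ALU i0,i1 2-wide
#1 head=2: add.ALU i2 RAW r5
#2 head=3: sll.ALU mul.MUL i3,i4 2-wide
#3 head=5: mulh.MUL i5 no-port MUL/MUL
#4 head=6: mulh.MUL i6 RAW r3
#5 head=7: sll.ALU i7 RAW+WAW r1
#6 head=8: sll.ALU add.ALU i8,i9 2-wide
#7 head=10: xor.ALU or.ALU i10,i11 2-wide
#8 head=12: or.ALU i12 tail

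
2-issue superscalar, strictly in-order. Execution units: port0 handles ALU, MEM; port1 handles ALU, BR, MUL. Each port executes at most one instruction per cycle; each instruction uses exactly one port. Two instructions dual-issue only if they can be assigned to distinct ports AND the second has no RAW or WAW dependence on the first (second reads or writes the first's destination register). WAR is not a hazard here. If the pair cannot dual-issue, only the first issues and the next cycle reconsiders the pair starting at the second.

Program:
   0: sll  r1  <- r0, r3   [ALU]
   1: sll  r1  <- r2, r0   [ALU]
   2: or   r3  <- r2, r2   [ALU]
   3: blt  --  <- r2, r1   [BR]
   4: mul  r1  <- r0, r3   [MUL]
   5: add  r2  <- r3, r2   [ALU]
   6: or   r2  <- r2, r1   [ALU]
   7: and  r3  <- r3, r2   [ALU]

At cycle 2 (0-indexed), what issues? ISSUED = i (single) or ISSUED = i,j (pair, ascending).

  cy0 -> i0 (sll) WAW r1
  cy1 -> i1/i2 (sll+or) dual
  cy2 -> i3 (blt) no-port BR/MUL
  cy3 -> i4/i5 (mul+add) dual
  cy4 -> i6 (or) RAW r2
  cy5 -> i7 (and) tail

ISSUED = 3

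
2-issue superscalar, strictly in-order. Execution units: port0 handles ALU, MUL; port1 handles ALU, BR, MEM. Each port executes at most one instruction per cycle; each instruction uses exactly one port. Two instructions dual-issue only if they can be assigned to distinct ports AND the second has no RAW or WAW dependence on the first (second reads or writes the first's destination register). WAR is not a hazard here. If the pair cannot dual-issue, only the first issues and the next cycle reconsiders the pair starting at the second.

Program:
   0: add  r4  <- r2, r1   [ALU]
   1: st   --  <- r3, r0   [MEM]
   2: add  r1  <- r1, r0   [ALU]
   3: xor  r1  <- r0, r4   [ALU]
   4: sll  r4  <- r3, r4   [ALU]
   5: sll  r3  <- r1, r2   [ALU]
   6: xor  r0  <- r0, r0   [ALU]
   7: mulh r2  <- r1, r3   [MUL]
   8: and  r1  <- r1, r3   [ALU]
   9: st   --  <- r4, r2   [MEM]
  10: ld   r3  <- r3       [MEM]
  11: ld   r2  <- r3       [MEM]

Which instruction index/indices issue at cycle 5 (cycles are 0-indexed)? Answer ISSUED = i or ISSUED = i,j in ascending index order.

ISSUED = 9

t=0 i0/i1:add+st ; pair
t=1 i2:add ; WAW r1
t=2 i3/i4:xor+sll ; pair
t=3 i5/i6:sll+xor ; pair
t=4 i7/i8:mulh+and ; pair
t=5 i9:st ; no-port MEM/MEM
t=6 i10:ld ; no-port MEM/MEM
t=7 i11:ld ; tail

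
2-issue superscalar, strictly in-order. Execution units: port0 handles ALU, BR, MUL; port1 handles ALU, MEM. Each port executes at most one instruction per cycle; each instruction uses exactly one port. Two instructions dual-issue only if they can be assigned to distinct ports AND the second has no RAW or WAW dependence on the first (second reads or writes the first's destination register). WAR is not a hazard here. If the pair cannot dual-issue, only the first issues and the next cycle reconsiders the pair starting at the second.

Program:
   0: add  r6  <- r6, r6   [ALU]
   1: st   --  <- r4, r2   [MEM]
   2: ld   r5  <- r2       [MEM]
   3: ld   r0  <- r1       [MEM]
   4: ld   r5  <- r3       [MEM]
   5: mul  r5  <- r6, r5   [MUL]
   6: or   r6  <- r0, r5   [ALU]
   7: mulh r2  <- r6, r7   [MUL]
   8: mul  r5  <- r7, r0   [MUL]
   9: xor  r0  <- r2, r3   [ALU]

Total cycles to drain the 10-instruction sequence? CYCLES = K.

  cy0 -> i0/i1 (add st) 2-wide
  cy1 -> i2 (ld) no-port MEM/MEM
  cy2 -> i3 (ld) no-port MEM/MEM
  cy3 -> i4 (ld) RAW+WAW r5
  cy4 -> i5 (mul) RAW r5
  cy5 -> i6 (or) RAW r6
  cy6 -> i7 (mulh) no-port MUL/MUL
  cy7 -> i8/i9 (mul xor) 2-wide

CYCLES = 8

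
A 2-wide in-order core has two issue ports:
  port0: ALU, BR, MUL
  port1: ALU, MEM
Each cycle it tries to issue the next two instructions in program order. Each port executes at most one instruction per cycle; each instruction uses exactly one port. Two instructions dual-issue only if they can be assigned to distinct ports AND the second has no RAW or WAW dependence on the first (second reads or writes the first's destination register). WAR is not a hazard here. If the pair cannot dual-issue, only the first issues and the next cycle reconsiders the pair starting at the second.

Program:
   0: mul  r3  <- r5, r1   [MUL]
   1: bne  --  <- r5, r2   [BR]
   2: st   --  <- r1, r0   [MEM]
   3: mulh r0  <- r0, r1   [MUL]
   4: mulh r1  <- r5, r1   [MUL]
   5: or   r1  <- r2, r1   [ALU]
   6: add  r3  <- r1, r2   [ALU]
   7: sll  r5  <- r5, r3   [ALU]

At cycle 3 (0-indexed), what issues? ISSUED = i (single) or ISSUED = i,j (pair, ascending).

ISSUED = 4

0. mul @i0  | no-port MUL/BR
1. bne;st @i1&i2  | 2-wide
2. mulh @i3  | no-port MUL/MUL
3. mulh @i4  | RAW+WAW r1
4. or @i5  | RAW r1
5. add @i6  | RAW r3
6. sll @i7  | tail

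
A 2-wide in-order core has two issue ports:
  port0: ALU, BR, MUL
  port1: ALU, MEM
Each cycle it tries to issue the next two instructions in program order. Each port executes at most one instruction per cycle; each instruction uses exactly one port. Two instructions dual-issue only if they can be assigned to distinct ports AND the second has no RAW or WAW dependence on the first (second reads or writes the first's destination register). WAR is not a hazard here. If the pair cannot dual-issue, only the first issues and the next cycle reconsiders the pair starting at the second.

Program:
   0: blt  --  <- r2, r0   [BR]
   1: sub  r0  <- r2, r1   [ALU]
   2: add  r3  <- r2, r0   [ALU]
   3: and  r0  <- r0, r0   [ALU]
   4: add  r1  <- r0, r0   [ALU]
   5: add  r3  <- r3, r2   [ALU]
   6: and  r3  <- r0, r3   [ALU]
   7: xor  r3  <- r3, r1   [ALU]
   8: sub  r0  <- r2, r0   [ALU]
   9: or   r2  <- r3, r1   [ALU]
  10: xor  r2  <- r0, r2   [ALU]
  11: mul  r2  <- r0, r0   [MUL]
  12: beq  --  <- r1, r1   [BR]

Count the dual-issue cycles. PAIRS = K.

t=0 i0+i1:blt.BR;sub.ALU ; pair
t=1 i2+i3:add.ALU;and.ALU ; pair
t=2 i4+i5:add.ALU;add.ALU ; pair
t=3 i6:and.ALU ; RAW+WAW r3
t=4 i7+i8:xor.ALU;sub.ALU ; pair
t=5 i9:or.ALU ; RAW+WAW r2
t=6 i10:xor.ALU ; WAW r2
t=7 i11:mul.MUL ; no-port MUL/BR
t=8 i12:beq.BR ; tail

PAIRS = 4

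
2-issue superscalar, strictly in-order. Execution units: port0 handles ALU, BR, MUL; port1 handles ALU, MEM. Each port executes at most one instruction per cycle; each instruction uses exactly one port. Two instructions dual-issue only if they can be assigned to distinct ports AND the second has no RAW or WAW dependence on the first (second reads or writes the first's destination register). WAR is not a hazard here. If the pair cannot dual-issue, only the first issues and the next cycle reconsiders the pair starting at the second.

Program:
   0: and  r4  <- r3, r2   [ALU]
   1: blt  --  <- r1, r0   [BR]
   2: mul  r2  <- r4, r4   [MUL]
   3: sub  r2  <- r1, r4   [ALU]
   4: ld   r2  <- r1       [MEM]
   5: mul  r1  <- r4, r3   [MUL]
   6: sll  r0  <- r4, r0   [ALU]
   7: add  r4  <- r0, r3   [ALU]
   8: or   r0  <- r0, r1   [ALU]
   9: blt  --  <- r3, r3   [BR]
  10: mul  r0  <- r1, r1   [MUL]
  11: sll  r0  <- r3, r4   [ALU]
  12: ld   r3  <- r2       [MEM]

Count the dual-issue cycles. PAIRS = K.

PAIRS = 4

0. and.ALU/blt.BR @i0,i1  | dual
1. mul.MUL @i2  | WAW r2
2. sub.ALU @i3  | WAW r2
3. ld.MEM/mul.MUL @i4,i5  | dual
4. sll.ALU @i6  | RAW r0
5. add.ALU/or.ALU @i7,i8  | dual
6. blt.BR @i9  | no-port BR/MUL
7. mul.MUL @i10  | WAW r0
8. sll.ALU/ld.MEM @i11,i12  | dual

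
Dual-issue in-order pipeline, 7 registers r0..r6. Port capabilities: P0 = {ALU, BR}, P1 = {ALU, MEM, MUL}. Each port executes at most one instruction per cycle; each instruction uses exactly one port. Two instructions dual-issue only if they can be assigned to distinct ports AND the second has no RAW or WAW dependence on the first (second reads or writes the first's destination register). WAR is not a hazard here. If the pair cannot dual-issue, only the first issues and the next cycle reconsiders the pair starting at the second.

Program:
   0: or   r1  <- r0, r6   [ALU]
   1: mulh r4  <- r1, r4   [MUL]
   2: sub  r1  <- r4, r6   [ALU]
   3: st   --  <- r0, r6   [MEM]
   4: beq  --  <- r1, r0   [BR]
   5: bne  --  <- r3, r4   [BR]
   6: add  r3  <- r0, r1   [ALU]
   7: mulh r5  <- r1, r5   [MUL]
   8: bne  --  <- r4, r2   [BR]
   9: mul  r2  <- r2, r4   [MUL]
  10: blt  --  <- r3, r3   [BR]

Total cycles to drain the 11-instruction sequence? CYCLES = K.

#0 head=0: or.ALU i0 RAW r1
#1 head=1: mulh.MUL i1 RAW r4
#2 head=2: sub.ALU;st.MEM i2&i3 2-wide
#3 head=4: beq.BR i4 no-port BR/BR
#4 head=5: bne.BR;add.ALU i5&i6 2-wide
#5 head=7: mulh.MUL;bne.BR i7&i8 2-wide
#6 head=9: mul.MUL;blt.BR i9&i10 2-wide

CYCLES = 7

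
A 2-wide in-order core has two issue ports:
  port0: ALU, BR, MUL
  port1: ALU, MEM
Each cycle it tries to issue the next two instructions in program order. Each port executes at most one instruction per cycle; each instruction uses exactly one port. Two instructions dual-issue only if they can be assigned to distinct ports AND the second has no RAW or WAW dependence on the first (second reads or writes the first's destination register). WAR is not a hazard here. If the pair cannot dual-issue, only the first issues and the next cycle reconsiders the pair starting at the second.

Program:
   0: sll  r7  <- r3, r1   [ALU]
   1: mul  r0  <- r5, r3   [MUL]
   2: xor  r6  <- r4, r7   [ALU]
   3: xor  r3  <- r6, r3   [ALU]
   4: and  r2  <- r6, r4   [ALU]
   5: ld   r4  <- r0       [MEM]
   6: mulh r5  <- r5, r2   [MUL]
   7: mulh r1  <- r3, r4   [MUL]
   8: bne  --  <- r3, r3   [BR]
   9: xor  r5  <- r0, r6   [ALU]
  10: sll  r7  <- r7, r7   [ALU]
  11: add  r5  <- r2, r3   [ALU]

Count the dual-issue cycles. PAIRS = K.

PAIRS = 5

t=0 i0/i1:sll.ALU;mul.MUL ; dual
t=1 i2:xor.ALU ; RAW r6
t=2 i3/i4:xor.ALU;and.ALU ; dual
t=3 i5/i6:ld.MEM;mulh.MUL ; dual
t=4 i7:mulh.MUL ; no-port MUL/BR
t=5 i8/i9:bne.BR;xor.ALU ; dual
t=6 i10/i11:sll.ALU;add.ALU ; dual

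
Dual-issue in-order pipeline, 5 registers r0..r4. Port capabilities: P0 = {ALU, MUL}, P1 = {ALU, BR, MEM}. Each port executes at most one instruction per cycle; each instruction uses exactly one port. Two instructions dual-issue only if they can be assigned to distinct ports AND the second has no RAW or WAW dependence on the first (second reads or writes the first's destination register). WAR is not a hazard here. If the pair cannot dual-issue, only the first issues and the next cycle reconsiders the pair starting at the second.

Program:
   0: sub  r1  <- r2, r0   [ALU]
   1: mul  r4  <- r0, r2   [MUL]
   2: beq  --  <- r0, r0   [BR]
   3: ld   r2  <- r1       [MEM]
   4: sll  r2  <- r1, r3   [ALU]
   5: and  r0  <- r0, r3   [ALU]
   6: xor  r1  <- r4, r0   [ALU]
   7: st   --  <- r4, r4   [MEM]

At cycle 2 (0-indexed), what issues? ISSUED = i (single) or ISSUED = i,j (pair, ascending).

t=0 i0,i1:sub mul ; dual
t=1 i2:beq ; no-port BR/MEM
t=2 i3:ld ; WAW r2
t=3 i4,i5:sll and ; dual
t=4 i6,i7:xor st ; dual

ISSUED = 3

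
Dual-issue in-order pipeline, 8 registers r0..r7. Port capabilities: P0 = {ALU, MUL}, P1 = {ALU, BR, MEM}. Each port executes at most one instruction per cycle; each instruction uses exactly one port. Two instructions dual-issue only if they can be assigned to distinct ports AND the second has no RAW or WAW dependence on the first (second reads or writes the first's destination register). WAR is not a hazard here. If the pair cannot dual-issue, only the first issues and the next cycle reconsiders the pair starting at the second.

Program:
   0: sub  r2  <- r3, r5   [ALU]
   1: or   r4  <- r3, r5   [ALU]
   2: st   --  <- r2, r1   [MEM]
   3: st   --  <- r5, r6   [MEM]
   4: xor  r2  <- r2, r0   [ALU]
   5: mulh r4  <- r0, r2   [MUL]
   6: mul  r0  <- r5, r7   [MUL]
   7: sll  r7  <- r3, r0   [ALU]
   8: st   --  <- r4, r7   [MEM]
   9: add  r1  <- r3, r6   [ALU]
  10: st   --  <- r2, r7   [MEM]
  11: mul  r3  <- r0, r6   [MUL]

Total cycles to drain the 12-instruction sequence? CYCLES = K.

0. sub.ALU/or.ALU @i0,i1  | dual
1. st.MEM @i2  | no-port MEM/MEM
2. st.MEM/xor.ALU @i3,i4  | dual
3. mulh.MUL @i5  | no-port MUL/MUL
4. mul.MUL @i6  | RAW r0
5. sll.ALU @i7  | RAW r7
6. st.MEM/add.ALU @i8,i9  | dual
7. st.MEM/mul.MUL @i10,i11  | dual

CYCLES = 8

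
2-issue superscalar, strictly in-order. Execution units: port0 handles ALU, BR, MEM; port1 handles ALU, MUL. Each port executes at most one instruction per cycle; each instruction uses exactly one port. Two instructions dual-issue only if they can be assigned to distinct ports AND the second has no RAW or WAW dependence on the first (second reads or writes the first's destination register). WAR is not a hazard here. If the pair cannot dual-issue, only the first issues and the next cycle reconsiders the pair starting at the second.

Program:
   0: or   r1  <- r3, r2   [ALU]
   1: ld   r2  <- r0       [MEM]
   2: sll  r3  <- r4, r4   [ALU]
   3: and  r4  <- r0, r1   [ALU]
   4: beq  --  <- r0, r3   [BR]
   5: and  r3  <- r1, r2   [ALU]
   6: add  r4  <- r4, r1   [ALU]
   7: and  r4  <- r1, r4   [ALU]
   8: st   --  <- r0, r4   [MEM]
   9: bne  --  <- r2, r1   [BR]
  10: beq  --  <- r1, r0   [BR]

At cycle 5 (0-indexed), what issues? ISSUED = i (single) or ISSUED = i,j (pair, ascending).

c0: i0,i1 or;ld  dual
c1: i2,i3 sll;and  dual
c2: i4,i5 beq;and  dual
c3: i6 add  RAW+WAW r4
c4: i7 and  RAW r4
c5: i8 st  no-port MEM/BR
c6: i9 bne  no-port BR/BR
c7: i10 beq  tail

ISSUED = 8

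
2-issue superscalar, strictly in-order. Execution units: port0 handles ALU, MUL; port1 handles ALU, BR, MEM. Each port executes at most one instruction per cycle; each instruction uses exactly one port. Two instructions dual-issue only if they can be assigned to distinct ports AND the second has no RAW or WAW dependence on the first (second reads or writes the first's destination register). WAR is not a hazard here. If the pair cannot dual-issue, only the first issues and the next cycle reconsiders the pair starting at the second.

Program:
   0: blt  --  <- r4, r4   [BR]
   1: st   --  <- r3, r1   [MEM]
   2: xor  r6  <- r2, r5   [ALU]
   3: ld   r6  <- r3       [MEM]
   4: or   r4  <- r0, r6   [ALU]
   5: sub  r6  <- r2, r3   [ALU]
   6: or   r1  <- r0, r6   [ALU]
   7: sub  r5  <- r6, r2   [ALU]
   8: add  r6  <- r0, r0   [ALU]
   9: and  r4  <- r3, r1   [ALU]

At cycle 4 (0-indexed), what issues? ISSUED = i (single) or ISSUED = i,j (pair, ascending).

[0] i0  blt  -- no-port BR/MEM
[1] i1,i2  st/xor  -- 2-wide
[2] i3  ld  -- RAW r6
[3] i4,i5  or/sub  -- 2-wide
[4] i6,i7  or/sub  -- 2-wide
[5] i8,i9  add/and  -- 2-wide

ISSUED = 6,7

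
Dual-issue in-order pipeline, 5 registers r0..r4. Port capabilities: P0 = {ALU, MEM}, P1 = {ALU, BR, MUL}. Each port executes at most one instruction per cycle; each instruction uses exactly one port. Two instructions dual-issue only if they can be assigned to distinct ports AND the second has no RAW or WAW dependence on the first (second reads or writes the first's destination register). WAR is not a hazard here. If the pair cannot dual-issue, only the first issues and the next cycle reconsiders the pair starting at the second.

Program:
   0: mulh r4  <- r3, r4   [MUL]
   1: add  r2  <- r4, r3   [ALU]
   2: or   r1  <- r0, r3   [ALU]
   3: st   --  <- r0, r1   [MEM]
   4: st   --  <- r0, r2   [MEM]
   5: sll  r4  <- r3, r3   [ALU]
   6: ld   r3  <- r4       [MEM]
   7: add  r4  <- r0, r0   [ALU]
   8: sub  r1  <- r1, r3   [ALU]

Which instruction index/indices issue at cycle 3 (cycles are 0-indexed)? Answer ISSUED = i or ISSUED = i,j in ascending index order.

ISSUED = 4,5

[0] i0  mulh  -- RAW r4
[1] i1+i2  add/or  -- 2-wide
[2] i3  st  -- no-port MEM/MEM
[3] i4+i5  st/sll  -- 2-wide
[4] i6+i7  ld/add  -- 2-wide
[5] i8  sub  -- tail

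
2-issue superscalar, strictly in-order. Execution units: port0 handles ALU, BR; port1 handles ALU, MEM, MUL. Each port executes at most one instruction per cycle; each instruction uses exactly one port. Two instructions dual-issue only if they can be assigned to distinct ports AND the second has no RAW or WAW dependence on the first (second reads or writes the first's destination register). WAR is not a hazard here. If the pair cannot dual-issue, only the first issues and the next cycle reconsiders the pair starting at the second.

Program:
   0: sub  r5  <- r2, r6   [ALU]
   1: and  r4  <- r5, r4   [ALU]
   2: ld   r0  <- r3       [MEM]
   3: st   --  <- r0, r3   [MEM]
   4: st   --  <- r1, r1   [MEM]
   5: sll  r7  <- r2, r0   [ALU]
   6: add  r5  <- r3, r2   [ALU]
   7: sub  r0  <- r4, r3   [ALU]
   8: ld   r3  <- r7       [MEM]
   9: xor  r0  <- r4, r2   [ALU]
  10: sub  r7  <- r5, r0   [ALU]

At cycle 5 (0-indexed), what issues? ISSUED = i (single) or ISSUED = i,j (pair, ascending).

ISSUED = 8,9

#0 head=0: sub.ALU i0 RAW r5
#1 head=1: and.ALU;ld.MEM i1+i2 pair
#2 head=3: st.MEM i3 no-port MEM/MEM
#3 head=4: st.MEM;sll.ALU i4+i5 pair
#4 head=6: add.ALU;sub.ALU i6+i7 pair
#5 head=8: ld.MEM;xor.ALU i8+i9 pair
#6 head=10: sub.ALU i10 tail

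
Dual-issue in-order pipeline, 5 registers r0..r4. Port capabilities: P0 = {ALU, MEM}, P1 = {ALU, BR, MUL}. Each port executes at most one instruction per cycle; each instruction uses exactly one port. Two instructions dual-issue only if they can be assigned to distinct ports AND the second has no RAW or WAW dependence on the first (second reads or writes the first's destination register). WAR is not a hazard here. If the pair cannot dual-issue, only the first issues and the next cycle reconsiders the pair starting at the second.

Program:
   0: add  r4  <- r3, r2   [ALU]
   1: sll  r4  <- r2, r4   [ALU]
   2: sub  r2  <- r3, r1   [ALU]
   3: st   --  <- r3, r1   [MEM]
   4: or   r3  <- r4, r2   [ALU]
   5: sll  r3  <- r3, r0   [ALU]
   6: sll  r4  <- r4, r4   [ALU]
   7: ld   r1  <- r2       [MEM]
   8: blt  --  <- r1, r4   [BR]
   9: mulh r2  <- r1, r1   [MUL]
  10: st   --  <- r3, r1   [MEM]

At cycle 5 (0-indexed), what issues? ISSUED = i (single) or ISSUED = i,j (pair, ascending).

c0: i0 add.ALU  RAW+WAW r4
c1: i1,i2 sll.ALU sub.ALU  dual
c2: i3,i4 st.MEM or.ALU  dual
c3: i5,i6 sll.ALU sll.ALU  dual
c4: i7 ld.MEM  RAW r1
c5: i8 blt.BR  no-port BR/MUL
c6: i9,i10 mulh.MUL st.MEM  dual

ISSUED = 8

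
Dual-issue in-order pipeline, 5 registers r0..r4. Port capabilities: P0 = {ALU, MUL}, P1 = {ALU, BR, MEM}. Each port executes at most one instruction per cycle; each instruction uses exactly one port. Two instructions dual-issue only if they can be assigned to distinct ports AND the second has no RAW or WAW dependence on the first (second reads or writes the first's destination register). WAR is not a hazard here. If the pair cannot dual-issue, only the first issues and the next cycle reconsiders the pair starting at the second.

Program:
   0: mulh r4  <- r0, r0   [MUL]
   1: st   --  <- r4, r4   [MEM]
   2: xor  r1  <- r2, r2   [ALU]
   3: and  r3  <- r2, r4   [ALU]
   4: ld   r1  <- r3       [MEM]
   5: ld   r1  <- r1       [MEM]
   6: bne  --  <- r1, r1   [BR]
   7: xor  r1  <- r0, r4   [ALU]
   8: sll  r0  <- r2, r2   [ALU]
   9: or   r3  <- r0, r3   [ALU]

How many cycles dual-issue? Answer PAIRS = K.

PAIRS = 2

[0] i0  mulh.MUL  -- RAW r4
[1] i1&i2  st.MEM xor.ALU  -- 2-wide
[2] i3  and.ALU  -- RAW r3
[3] i4  ld.MEM  -- no-port MEM/MEM
[4] i5  ld.MEM  -- no-port MEM/BR
[5] i6&i7  bne.BR xor.ALU  -- 2-wide
[6] i8  sll.ALU  -- RAW r0
[7] i9  or.ALU  -- tail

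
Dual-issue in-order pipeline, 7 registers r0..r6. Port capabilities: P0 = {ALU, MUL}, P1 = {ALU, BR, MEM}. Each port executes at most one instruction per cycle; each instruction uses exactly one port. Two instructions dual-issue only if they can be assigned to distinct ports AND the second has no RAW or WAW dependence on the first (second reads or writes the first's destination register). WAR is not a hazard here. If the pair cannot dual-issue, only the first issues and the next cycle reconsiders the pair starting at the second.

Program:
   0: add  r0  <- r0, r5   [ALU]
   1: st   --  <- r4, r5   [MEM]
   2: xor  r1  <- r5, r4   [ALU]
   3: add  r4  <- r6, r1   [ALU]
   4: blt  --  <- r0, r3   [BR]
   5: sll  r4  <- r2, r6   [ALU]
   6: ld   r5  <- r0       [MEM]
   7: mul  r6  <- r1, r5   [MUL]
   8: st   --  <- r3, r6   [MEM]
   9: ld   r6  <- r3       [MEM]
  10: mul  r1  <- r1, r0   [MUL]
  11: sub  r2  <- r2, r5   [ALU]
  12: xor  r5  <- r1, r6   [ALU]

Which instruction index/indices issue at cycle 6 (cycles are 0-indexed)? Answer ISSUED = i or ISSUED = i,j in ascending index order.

ISSUED = 9,10

c0: i0+i1 add.ALU;st.MEM  dual
c1: i2 xor.ALU  RAW r1
c2: i3+i4 add.ALU;blt.BR  dual
c3: i5+i6 sll.ALU;ld.MEM  dual
c4: i7 mul.MUL  RAW r6
c5: i8 st.MEM  no-port MEM/MEM
c6: i9+i10 ld.MEM;mul.MUL  dual
c7: i11+i12 sub.ALU;xor.ALU  dual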